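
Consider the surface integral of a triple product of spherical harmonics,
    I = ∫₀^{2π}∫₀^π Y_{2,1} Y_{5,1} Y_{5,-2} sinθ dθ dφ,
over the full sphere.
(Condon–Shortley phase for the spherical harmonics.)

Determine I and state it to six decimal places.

Rules hold: Σm=0, L=12 even, 3≤5≤7.
N = 5·11·11 = 605
Δ = 2!·2!·8!/13! = 1/38610
Racah Σ t=0..2: t=0:+1/2880 t=1:−1/576 t=2:+1/2880 = -1/960
⇒ 3j(2 5 5; 0 0 0)² = 10/429, sgn +1
Racah Σ t=0..1: t=0:+1/2880 t=1:−1/1440 = -1/2880
⇒ 3j(2 5 5; 1 1 -2)² = 7/715, sgn +1
4πI² = N·(3j₀)²·(3jₘ)² = 70/507
I = +1·√(0.138067/4π) = 0.10481902

0.104819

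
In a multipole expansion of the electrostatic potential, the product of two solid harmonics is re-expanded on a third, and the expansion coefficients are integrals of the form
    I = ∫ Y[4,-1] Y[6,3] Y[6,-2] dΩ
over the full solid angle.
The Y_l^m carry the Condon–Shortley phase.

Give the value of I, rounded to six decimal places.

-0.131554

m-sum 0 ✓  L=16 even ✓  2≤6≤10 ✓
Π(2lᵢ+1) = 9×13×13 = 1521
triangle coeff Δ(4,6,6) = 1/15315300
Σ_t [0,4]: t=0:+1/829440 t=1:−1/25920 t=2:+1/9216 t=3:−1/25920 t=4:+1/829440 = 7/207360
(3j)²=28/2431 [(4 6 6; 0 0 0)], sign=+1
Σ_t [1,4]: t=1:−1/5806080 t=2:+1/120960 t=3:−1/34560 t=4:+1/103680 = -13/1161216
(3j)²=65/5236 [(4 6 6; -1 3 -2)], sign=-1
⇒ 4πI² = 7605/34969
I = (-1)√(7605/34969/(4π)) = -0.13155370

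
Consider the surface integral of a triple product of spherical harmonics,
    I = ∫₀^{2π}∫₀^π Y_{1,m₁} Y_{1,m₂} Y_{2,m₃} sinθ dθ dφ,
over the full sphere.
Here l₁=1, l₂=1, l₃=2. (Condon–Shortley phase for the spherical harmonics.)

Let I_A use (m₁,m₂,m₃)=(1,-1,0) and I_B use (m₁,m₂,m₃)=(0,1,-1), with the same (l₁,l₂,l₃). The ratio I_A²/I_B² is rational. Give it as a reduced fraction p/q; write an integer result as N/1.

1/3

Same 1,1,2: normalisation and zero-m 3j drop out of the ratio.
A: Δ: 0! 2! 2! / 5! → 1/30; sum: t=0:+1/4 = 1/4; 3j²(1 1 2; 1 -1 0) = Δ·Π!·Σ² = 1/30  (sign +1)
B: Δ: 0! 2! 2! / 5! → 1/30; sum: t=0:+1/2 = 1/2; 3j²(1 1 2; 0 1 -1) = Δ·Π!·Σ² = 1/10  (sign -1)
I_A²/I_B² = (1/30)/(1/10) = 1/3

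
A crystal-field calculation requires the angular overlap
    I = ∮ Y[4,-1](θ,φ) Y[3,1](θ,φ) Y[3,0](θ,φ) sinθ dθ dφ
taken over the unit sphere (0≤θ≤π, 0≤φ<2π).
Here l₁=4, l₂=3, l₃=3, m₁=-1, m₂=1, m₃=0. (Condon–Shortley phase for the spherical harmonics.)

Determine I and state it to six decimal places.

Rules hold: Σm=0, L=10 even, 1≤3≤7.
N = 9·7·7 = 441
Δ = 4!·4!·2!/11! = 1/34650
Racah Σ t=1..3: t=1:−1/72 t=2:+1/16 t=3:−1/72 = 5/144
⇒ 3j(4 3 3; 0 0 0)² = 2/77, sgn -1
Racah Σ t=2..4: t=2:+1/48 t=3:−1/24 t=4:+1/288 = -5/288
⇒ 3j(4 3 3; -1 1 0)² = 5/462, sgn +1
4πI² = N·(3j₀)²·(3jₘ)² = 15/121
I = -1·√(0.123967/4π) = -0.09932258

-0.099323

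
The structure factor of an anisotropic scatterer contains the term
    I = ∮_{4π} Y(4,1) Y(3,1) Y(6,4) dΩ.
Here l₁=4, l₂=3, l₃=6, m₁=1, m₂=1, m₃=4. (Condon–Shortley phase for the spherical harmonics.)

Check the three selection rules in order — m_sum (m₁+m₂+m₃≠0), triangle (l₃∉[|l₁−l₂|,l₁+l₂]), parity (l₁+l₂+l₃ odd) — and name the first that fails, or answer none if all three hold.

azimuthal sum: 1 + 1 + 4 = 6  ✗
1 ≤ 6 ≤ 7 (triangle on l)
L = 4 + 3 + 6 = 13 (odd)

m_sum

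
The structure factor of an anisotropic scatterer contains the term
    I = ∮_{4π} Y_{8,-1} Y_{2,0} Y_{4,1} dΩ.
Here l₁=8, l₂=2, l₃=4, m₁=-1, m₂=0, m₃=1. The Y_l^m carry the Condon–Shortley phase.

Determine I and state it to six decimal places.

l₃=4 ∉ [6,10] — triangle fails ⇒ I = 0

0.000000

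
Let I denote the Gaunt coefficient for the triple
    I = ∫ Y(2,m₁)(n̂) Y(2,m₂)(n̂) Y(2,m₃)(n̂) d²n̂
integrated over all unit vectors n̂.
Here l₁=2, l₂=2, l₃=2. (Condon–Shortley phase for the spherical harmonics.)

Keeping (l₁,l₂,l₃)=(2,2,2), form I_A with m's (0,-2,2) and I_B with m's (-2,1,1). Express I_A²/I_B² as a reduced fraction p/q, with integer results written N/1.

2/3

Same 2,2,2: normalisation and zero-m 3j drop out of the ratio.
A: Δ: 2! 2! 2! / 7! → 1/630; sum: t=0:+1/8 = 1/8; 3j²(2 2 2; 0 -2 2) = Δ·Π!·Σ² = 2/35  (sign +1)
B: Δ: 2! 2! 2! / 7! → 1/630; sum: t=2:+1/4 = 1/4; 3j²(2 2 2; -2 1 1) = Δ·Π!·Σ² = 3/35  (sign -1)
I_A²/I_B² = (2/35)/(3/35) = 2/3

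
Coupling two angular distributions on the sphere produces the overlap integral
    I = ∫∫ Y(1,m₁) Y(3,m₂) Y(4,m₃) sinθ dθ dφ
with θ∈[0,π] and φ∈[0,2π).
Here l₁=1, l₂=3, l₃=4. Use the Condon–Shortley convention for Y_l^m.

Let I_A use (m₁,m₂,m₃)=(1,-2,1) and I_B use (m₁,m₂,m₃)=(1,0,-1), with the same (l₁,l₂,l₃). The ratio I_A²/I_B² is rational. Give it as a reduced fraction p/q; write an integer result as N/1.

3/10

Shared (l₁,l₂,l₃)=(1,3,4): N and (l;000)² cancel in I_A²/I_B².
A: Δ = 0!·2!·6!/9! = 1/252; Racah Σ t=0..0: t=0:+1/240 = 1/240; ⇒ 3j(1 3 4; 1 -2 1)² = 1/84, sgn -1
B: Δ = 0!·2!·6!/9! = 1/252; Racah Σ t=0..0: t=0:+1/72 = 1/72; ⇒ 3j(1 3 4; 1 0 -1)² = 5/126, sgn -1
I_A²/I_B² = (1/84)/(5/126) = 3/10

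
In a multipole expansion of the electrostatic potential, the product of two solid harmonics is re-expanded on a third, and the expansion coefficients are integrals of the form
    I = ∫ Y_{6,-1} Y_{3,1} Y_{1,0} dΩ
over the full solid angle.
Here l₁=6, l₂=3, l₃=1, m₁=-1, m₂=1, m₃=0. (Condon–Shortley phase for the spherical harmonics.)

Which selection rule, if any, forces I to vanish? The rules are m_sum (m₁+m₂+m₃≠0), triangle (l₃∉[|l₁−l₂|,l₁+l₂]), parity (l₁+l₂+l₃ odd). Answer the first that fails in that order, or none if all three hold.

azimuthal sum: -1 + 1 + 0 = 0  ✓
3 ≤ 1 ≤ 9 (triangle on l)  ✗
L = 6 + 3 + 1 = 10 (even)

triangle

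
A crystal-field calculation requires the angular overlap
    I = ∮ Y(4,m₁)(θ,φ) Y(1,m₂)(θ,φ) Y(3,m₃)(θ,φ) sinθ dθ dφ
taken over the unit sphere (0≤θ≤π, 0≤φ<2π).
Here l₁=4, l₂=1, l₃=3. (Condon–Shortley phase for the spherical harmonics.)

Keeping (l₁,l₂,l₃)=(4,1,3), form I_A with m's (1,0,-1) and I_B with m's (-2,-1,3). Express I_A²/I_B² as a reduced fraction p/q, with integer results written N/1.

Same 4,1,3: normalisation and zero-m 3j drop out of the ratio.
A: Δ: 2! 6! 0! / 9! → 1/252; sum: t=1:−1/48 = -1/48; 3j²(4 1 3; 1 0 -1) = Δ·Π!·Σ² = 5/84  (sign -1)
B: Δ: 2! 6! 0! / 9! → 1/252; sum: t=0:+1/1440 = 1/1440; 3j²(4 1 3; -2 -1 3) = Δ·Π!·Σ² = 1/252  (sign +1)
I_A²/I_B² = (5/84)/(1/252) = 15/1

15/1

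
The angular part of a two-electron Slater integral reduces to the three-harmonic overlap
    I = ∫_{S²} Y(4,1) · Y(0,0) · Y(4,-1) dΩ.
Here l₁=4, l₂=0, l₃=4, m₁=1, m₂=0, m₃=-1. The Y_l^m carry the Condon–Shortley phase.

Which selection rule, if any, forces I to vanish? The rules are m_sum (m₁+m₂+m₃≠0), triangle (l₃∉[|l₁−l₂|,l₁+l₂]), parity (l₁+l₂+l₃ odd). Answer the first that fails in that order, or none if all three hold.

azimuthal sum: 1 + 0 − 1 = 0  ✓
4 ≤ 4 ≤ 4 (triangle on l)  ✓
L = 4 + 0 + 4 = 8 (even)  ✓

none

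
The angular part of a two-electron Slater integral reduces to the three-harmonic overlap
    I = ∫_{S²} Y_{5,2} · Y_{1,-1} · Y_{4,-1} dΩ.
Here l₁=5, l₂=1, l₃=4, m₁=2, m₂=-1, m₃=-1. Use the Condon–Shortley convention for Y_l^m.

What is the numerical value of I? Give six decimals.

0.225034

m-sum 0 ✓  L=10 even ✓  4≤4≤6 ✓
Π(2lᵢ+1) = 11×3×9 = 297
triangle coeff Δ(5,1,4) = 1/495
Σ_t [1,1]: t=1:−1/576 = -1/576
(3j)²=5/99 [(5 1 4; 0 0 0)], sign=-1
Σ_t [0,0]: t=0:+1/1440 = 1/1440
(3j)²=7/165 [(5 1 4; 2 -1 -1)], sign=-1
⇒ 4πI² = 7/11
I = (+1)√(7/11/(4π)) = 0.22503380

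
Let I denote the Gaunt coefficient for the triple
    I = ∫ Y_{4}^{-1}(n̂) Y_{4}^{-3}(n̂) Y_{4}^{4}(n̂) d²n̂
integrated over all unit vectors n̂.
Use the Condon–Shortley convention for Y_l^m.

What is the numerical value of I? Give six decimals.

-0.168431

m-sum 0 ✓  L=12 even ✓  0≤4≤8 ✓
Π(2lᵢ+1) = 9×9×9 = 729
triangle coeff Δ(4,4,4) = 1/450450
Σ_t [0,4]: t=0:+1/13824 t=1:−1/216 t=2:+1/64 t=3:−1/216 t=4:+1/13824 = 5/768
(3j)²=18/1001 [(4 4 4; 0 0 0)], sign=+1
Σ_t [1,1]: t=1:−1/3456 = -1/3456
(3j)²=35/1287 [(4 4 4; -1 -3 4)], sign=-1
⇒ 4πI² = 7290/20449
I = (-1)√(7290/20449/(4π)) = -0.16843130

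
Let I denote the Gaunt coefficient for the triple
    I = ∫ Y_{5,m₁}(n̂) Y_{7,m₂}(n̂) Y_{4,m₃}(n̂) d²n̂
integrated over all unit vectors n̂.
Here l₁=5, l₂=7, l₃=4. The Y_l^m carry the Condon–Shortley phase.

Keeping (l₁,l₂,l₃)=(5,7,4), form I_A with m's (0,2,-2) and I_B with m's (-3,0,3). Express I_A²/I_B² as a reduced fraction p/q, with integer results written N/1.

30/2527

l's match ⇒ only the (l;m) 3-j factors differ between A and B.
A: triangle coeff Δ(5,7,4) = 1/6126120; Σ_t [3,5]: t=3:−1/1036800 t=4:+1/69120 t=5:−1/69120 = -1/1036800; (3j)²=1/7293 [(5 7 4; 0 2 -2)], sign=-1
B: triangle coeff Δ(5,7,4) = 1/6126120; Σ_t [6,7]: t=6:+1/345600 t=7:−1/3628800 = 19/7257600; (3j)²=2527/218790 [(5 7 4; -3 0 3)], sign=-1
I_A²/I_B² = (1/7293)/(2527/218790) = 30/2527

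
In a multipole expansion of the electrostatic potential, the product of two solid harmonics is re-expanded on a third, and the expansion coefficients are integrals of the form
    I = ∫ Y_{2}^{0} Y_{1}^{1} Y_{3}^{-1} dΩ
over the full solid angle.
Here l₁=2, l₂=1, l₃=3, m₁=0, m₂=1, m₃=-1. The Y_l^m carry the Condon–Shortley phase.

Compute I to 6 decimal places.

-0.202301

m-sum 0 ✓  L=6 even ✓  1≤3≤3 ✓
Π(2lᵢ+1) = 5×3×7 = 105
triangle coeff Δ(2,1,3) = 1/105
Σ_t [0,0]: t=0:+1/4 = 1/4
(3j)²=3/35 [(2 1 3; 0 0 0)], sign=-1
Σ_t [0,0]: t=0:+1/8 = 1/8
(3j)²=2/35 [(2 1 3; 0 1 -1)], sign=+1
⇒ 4πI² = 18/35
I = (-1)√(18/35/(4π)) = -0.20230066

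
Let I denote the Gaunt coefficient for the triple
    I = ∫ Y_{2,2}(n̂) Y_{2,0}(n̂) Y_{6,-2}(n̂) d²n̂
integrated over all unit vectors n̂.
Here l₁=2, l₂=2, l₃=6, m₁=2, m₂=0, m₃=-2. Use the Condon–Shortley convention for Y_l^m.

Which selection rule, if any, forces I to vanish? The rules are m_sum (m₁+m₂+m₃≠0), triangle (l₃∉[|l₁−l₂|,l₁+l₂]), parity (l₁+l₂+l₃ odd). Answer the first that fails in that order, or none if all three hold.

m₁+m₂+m₃ = 2 + 0 − 2 = 0  ✓
triangle: |2−2|=0 ≤ l₃=6 ≤ 2+2=4  ✗
parity: l₁+l₂+l₃ = 10 is even

triangle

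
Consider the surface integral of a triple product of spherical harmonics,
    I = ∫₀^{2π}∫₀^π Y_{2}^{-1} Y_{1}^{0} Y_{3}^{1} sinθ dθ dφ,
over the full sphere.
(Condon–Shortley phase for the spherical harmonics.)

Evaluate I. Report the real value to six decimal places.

-0.233597

Rules hold: Σm=0, L=6 even, 1≤3≤3.
N = 5·3·7 = 105
Δ = 0!·4!·2!/7! = 1/105
Racah Σ t=0..0: t=0:+1/4 = 1/4
⇒ 3j(2 1 3; 0 0 0)² = 3/35, sgn -1
Racah Σ t=0..0: t=0:+1/6 = 1/6
⇒ 3j(2 1 3; -1 0 1)² = 8/105, sgn +1
4πI² = N·(3j₀)²·(3jₘ)² = 24/35
I = -1·√(0.685714/4π) = -0.23359668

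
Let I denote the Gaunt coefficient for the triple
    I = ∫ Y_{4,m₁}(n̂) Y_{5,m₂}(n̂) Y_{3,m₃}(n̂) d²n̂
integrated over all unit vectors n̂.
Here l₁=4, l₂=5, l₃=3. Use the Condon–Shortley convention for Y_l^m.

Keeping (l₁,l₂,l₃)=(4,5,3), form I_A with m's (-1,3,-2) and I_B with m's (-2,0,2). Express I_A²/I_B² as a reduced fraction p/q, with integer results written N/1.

Shared (l₁,l₂,l₃)=(4,5,3): N and (l;000)² cancel in I_A²/I_B².
A: Δ = 6!·2!·4!/13! = 1/180180; Racah Σ t=4..5: t=4:+1/1152 t=5:−1/1440 = 1/5760; ⇒ 3j(4 5 3; -1 3 -2)² = 1/858, sgn -1
B: Δ = 6!·2!·4!/13! = 1/180180; Racah Σ t=4..5: t=4:+1/576 t=5:−1/2880 = 1/720; ⇒ 3j(4 5 3; -2 0 2)² = 80/3003, sgn -1
I_A²/I_B² = (1/858)/(80/3003) = 7/160

7/160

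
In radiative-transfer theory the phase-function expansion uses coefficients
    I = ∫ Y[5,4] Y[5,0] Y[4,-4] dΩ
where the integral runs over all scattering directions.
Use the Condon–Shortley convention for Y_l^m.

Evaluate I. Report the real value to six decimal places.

0.130198

Rules hold: Σm=0, L=14 even, 0≤4≤10.
N = 11·11·9 = 1089
Δ = 6!·4!·4!/15! = 1/3153150
Racah Σ t=1..5: t=1:−1/69120 t=2:+1/1728 t=3:−1/576 t=4:+1/1728 t=5:−1/69120 = -7/11520
⇒ 3j(5 5 4; 0 0 0)² = 2/143, sgn -1
Racah Σ t=1..1: t=1:−1/69120 = -1/69120
⇒ 3j(5 5 4; 4 0 -4)² = 2/143, sgn -1
4πI² = N·(3j₀)²·(3jₘ)² = 36/169
I = +1·√(0.213018/4π) = 0.13019760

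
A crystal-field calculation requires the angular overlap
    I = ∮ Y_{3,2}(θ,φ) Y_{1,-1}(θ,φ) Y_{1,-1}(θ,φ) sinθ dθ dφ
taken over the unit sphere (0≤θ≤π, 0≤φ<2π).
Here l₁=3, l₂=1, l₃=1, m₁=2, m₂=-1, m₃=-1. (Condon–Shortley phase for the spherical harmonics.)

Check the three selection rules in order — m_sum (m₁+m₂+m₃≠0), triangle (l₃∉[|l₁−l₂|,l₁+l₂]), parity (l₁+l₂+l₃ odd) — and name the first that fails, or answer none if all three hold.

triangle

Σmᵢ = 0  ✓
l₃∈[|l₁−l₂|,l₁+l₂]=[2,4], have l₃=1  ✗
Σlᵢ = 5 ⇒ odd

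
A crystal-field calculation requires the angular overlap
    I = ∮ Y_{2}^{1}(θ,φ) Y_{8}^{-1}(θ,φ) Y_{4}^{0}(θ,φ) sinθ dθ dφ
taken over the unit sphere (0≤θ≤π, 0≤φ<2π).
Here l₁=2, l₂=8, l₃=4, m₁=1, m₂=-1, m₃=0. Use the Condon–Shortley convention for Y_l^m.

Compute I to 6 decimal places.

triangle: need 6≤l₃≤10, have 4; I=0

0.000000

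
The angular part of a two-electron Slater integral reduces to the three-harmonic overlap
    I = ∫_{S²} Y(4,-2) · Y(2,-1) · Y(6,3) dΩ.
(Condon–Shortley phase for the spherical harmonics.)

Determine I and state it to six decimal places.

-0.252474

Checks pass: Σm=0; 12 even; l₃=6∈[2,6].
(2·4+1)(2·2+1)(2·6+1) = 585
Δ: 0! 8! 4! / 13! → 1/6435
sum: t=0:+1/2304 = 1/2304
3j²(4 2 6; 0 0 0) = Δ·Π!·Σ² = 5/143  (sign +1)
sum: t=0:+1/8640 = 1/8640
3j²(4 2 6; -2 -1 3) = Δ·Π!·Σ² = 28/715  (sign -1)
combine: 4πI² = 585·5/143·28/715 = 1260/1573
take √, sign -1: I = -0.25247360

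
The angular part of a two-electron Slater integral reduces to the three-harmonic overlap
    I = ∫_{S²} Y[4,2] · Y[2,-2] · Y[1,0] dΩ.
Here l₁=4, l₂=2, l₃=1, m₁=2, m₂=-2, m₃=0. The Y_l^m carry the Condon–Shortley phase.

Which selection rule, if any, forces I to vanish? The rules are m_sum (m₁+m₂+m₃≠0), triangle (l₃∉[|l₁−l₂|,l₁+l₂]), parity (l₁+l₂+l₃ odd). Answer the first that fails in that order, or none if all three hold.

azimuthal sum: 2 − 2 + 0 = 0  ✓
2 ≤ 1 ≤ 6 (triangle on l)  ✗
L = 4 + 2 + 1 = 7 (odd)

triangle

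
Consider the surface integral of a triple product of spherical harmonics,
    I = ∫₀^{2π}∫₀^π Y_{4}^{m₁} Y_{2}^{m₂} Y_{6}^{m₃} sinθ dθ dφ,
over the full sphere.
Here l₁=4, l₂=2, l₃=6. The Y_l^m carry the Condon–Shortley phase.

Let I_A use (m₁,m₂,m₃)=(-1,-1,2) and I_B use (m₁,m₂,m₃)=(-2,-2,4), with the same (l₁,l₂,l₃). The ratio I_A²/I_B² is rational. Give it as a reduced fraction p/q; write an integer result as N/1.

16/15

l's match ⇒ only the (l;m) 3-j factors differ between A and B.
A: triangle coeff Δ(4,2,6) = 1/6435; Σ_t [0,0]: t=0:+1/4320 = 1/4320; (3j)²=224/6435 [(4 2 6; -1 -1 2)], sign=+1
B: triangle coeff Δ(4,2,6) = 1/6435; Σ_t [0,0]: t=0:+1/34560 = 1/34560; (3j)²=14/429 [(4 2 6; -2 -2 4)], sign=+1
I_A²/I_B² = (224/6435)/(14/429) = 16/15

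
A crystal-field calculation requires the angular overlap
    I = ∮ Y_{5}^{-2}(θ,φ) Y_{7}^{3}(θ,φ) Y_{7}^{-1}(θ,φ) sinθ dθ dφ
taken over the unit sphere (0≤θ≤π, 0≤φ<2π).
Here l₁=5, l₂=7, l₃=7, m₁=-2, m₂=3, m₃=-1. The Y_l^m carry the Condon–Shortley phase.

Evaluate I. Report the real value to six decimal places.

Σlᵢ=19 odd — θ-integrand is odd under cosθ→−cosθ; I=0

0.000000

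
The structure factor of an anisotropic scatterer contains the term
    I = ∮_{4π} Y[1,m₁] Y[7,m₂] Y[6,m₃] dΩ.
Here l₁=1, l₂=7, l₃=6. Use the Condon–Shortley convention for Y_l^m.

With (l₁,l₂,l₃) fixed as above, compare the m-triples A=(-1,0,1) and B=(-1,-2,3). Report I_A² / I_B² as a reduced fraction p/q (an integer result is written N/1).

Same 1,7,6: normalisation and zero-m 3j drop out of the ratio.
A: Δ: 2! 0! 12! / 15! → 1/1365; sum: t=2:+1/1209600 = 1/1209600; 3j²(1 7 6; -1 0 1) = Δ·Π!·Σ² = 1/65  (sign -1)
B: Δ: 2! 0! 12! / 15! → 1/1365; sum: t=2:+1/4354560 = 1/4354560; 3j²(1 7 6; -1 -2 3) = Δ·Π!·Σ² = 2/273  (sign -1)
I_A²/I_B² = (1/65)/(2/273) = 21/10

21/10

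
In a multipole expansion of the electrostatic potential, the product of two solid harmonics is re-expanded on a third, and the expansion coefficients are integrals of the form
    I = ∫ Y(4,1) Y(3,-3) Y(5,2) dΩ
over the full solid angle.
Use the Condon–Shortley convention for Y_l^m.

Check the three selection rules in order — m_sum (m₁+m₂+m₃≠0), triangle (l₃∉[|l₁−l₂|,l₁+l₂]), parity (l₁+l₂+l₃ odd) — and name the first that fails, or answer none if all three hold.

none

m₁+m₂+m₃ = 1 − 3 + 2 = 0  ✓
triangle: |4−3|=1 ≤ l₃=5 ≤ 4+3=7  ✓
parity: l₁+l₂+l₃ = 12 is even  ✓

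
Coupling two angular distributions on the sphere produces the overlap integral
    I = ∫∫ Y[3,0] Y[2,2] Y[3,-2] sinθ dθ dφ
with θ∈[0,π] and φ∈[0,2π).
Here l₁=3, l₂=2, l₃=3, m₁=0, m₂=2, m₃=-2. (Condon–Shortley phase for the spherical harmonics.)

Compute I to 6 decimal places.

-0.188063

m-sum 0 ✓  L=8 even ✓  1≤3≤5 ✓
Π(2lᵢ+1) = 7×5×7 = 245
triangle coeff Δ(3,2,3) = 1/3780
Σ_t [0,2]: t=0:+1/24 t=1:−1/4 t=2:+1/24 = -1/6
(3j)²=4/105 [(3 2 3; 0 0 0)], sign=+1
Σ_t [2,2]: t=2:+1/24 = 1/24
(3j)²=1/21 [(3 2 3; 0 2 -2)], sign=-1
⇒ 4πI² = 4/9
I = (-1)√(4/9/(4π)) = -0.18806319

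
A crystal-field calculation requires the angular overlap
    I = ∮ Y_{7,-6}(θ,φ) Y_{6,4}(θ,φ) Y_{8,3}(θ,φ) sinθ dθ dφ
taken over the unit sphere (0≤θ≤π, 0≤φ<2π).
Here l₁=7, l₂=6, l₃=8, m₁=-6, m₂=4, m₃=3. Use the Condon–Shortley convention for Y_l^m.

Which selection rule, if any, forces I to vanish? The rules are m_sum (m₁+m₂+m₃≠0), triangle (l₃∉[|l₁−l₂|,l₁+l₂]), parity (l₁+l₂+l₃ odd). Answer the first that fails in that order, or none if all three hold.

m_sum

m₁+m₂+m₃ = -6 + 4 + 3 = 1  ✗
triangle: |7−6|=1 ≤ l₃=8 ≤ 7+6=13
parity: l₁+l₂+l₃ = 21 is odd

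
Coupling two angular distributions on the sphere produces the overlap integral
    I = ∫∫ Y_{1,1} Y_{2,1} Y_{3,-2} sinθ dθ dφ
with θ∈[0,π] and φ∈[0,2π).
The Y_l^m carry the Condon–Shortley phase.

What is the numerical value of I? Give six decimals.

Rules hold: Σm=0, L=6 even, 1≤3≤3.
N = 3·5·7 = 105
Δ = 0!·2!·4!/7! = 1/105
Racah Σ t=0..0: t=0:+1/4 = 1/4
⇒ 3j(1 2 3; 0 0 0)² = 3/35, sgn -1
Racah Σ t=0..0: t=0:+1/12 = 1/12
⇒ 3j(1 2 3; 1 1 -2)² = 2/21, sgn -1
4πI² = N·(3j₀)²·(3jₘ)² = 6/7
I = +1·√(0.857143/4π) = 0.26116903

0.261169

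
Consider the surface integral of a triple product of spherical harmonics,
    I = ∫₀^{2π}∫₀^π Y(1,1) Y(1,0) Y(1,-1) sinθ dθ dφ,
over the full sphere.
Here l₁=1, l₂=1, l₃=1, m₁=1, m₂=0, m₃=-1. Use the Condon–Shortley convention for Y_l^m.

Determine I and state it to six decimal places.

0.000000

l₁+l₂+l₃=3 is odd: 3j(l;000)=0 ⇒ I=0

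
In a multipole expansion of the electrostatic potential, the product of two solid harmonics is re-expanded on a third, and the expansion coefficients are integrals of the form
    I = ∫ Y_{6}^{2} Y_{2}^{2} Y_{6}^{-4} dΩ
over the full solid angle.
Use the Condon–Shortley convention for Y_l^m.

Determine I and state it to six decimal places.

m-sum 0 ✓  L=14 even ✓  4≤6≤8 ✓
Π(2lᵢ+1) = 13×5×13 = 845
triangle coeff Δ(6,2,6) = 1/90090
Σ_t [0,2]: t=0:+1/69120 t=1:−1/14400 t=2:+1/69120 = -7/172800
(3j)²=14/715 [(6 2 6; 0 0 0)], sign=-1
Σ_t [2,2]: t=2:+1/322560 = 1/322560
(3j)²=18/1001 [(6 2 6; 2 2 -4)], sign=+1
⇒ 4πI² = 36/121
I = (-1)√(36/121/(4π)) = -0.15386989

-0.153870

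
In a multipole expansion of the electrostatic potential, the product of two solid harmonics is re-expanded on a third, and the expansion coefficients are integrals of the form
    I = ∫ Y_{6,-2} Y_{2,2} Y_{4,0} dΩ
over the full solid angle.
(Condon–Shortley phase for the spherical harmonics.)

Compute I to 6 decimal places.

m-sum 0 ✓  L=12 even ✓  4≤4≤8 ✓
Π(2lᵢ+1) = 13×5×9 = 585
triangle coeff Δ(6,2,4) = 1/6435
Σ_t [2,2]: t=2:+1/2304 = 1/2304
(3j)²=5/143 [(6 2 4; 0 0 0)], sign=+1
Σ_t [4,4]: t=4:+1/13824 = 1/13824
(3j)²=14/1287 [(6 2 4; -2 2 0)], sign=+1
⇒ 4πI² = 350/1573
I = (+1)√(350/1573/(4π)) = 0.13306527

0.133065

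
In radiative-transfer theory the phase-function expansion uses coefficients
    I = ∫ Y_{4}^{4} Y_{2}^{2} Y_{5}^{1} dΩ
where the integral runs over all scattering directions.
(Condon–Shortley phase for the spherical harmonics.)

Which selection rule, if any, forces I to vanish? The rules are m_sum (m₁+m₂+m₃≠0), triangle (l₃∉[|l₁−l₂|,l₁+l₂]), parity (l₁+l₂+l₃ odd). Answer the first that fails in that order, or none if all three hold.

Σmᵢ = 7  ✗
l₃∈[|l₁−l₂|,l₁+l₂]=[2,6], have l₃=5
Σlᵢ = 11 ⇒ odd

m_sum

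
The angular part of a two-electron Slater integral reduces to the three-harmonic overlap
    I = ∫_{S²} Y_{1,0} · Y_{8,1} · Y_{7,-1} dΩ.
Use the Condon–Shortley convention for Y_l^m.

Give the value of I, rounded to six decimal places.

-0.242860

Checks pass: Σm=0; 16 even; l₃=7∈[7,9].
(2·1+1)(2·8+1)(2·7+1) = 765
Δ: 2! 0! 14! / 17! → 1/2040
sum: t=1:−1/25401600 = -1/25401600
3j²(1 8 7; 0 0 0) = Δ·Π!·Σ² = 8/255  (sign +1)
sum: t=1:−1/29030400 = -1/29030400
3j²(1 8 7; 0 1 -1) = Δ·Π!·Σ² = 21/680  (sign -1)
combine: 4πI² = 765·8/255·21/680 = 63/85
take √, sign -1: I = -0.24285994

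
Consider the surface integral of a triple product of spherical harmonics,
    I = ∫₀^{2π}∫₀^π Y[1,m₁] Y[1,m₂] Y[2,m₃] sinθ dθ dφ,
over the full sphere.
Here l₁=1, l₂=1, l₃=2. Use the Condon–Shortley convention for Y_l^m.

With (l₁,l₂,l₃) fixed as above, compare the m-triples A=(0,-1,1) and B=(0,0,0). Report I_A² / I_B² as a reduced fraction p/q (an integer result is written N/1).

l's match ⇒ only the (l;m) 3-j factors differ between A and B.
A: triangle coeff Δ(1,1,2) = 1/30; Σ_t [0,0]: t=0:+1/2 = 1/2; (3j)²=1/10 [(1 1 2; 0 -1 1)], sign=-1
B: triangle coeff Δ(1,1,2) = 1/30; Σ_t [0,0]: t=0:+1/1 = 1/1; (3j)²=2/15 [(1 1 2; 0 0 0)], sign=+1
I_A²/I_B² = (1/10)/(2/15) = 3/4

3/4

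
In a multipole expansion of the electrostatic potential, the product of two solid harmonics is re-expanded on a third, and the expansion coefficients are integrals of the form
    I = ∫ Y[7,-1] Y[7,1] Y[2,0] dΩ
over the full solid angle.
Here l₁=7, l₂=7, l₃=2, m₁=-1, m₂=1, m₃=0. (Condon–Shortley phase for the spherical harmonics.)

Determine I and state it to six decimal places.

Rules hold: Σm=0, L=16 even, 0≤2≤14.
N = 15·15·5 = 1125
Δ = 12!·2!·2!/17! = 1/185640
Racah Σ t=5..7: t=5:−1/2419200 t=6:+1/518400 t=7:−1/2419200 = 1/907200
⇒ 3j(7 7 2; 0 0 0)² = 56/3315, sgn +1
Racah Σ t=6..8: t=6:+1/2073600 t=7:−1/604800 t=8:+1/3870720 = -53/58060800
⇒ 3j(7 7 2; -1 1 0)² = 2809/185640, sgn -1
4πI² = N·(3j₀)²·(3jₘ)² = 14045/48841
I = -1·√(0.287566/4π) = -0.15127378

-0.151274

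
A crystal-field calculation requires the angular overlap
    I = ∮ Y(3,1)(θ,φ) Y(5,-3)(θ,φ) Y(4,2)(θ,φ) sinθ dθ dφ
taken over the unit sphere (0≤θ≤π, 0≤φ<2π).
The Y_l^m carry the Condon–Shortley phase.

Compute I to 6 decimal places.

-0.144236

m-sum 0 ✓  L=12 even ✓  2≤4≤8 ✓
Π(2lᵢ+1) = 7×11×9 = 693
triangle coeff Δ(3,5,4) = 1/180180
Σ_t [1,3]: t=1:−1/576 t=2:+1/144 t=3:−1/576 = 1/288
(3j)²=20/1001 [(3 5 4; 0 0 0)], sign=+1
Σ_t [0,2]: t=0:+1/2304 t=1:−1/720 t=2:+1/5760 = -1/1280
(3j)²=27/1430 [(3 5 4; 1 -3 2)], sign=-1
⇒ 4πI² = 486/1859
I = (-1)√(486/1859/(4π)) = -0.14423595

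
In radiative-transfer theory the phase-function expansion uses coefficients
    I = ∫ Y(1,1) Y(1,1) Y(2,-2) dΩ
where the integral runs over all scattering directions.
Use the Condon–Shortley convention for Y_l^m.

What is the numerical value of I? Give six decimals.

0.309019

m-sum 0 ✓  L=4 even ✓  0≤2≤2 ✓
Π(2lᵢ+1) = 3×3×5 = 45
triangle coeff Δ(1,1,2) = 1/30
Σ_t [0,0]: t=0:+1/1 = 1/1
(3j)²=2/15 [(1 1 2; 0 0 0)], sign=+1
Σ_t [0,0]: t=0:+1/4 = 1/4
(3j)²=1/5 [(1 1 2; 1 1 -2)], sign=+1
⇒ 4πI² = 6/5
I = (+1)√(6/5/(4π)) = 0.30901936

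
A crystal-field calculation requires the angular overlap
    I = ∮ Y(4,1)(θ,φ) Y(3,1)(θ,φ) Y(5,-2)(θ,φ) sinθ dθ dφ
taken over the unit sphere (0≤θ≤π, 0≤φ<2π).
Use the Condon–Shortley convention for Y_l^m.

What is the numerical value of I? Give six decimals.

0.148044

Checks pass: Σm=0; 12 even; l₃=5∈[1,7].
(2·4+1)(2·3+1)(2·5+1) = 693
Δ: 2! 6! 4! / 13! → 1/180180
sum: t=0:+1/576 t=1:−1/144 t=2:+1/576 = -1/288
3j²(4 3 5; 0 0 0) = Δ·Π!·Σ² = 20/1001  (sign +1)
sum: t=0:+1/1728 t=1:−1/288 t=2:+1/960 = -1/540
3j²(4 3 5; 1 1 -2) = Δ·Π!·Σ² = 128/6435  (sign +1)
combine: 4πI² = 693·20/1001·128/6435 = 512/1859
take √, sign +1: I = 0.14804384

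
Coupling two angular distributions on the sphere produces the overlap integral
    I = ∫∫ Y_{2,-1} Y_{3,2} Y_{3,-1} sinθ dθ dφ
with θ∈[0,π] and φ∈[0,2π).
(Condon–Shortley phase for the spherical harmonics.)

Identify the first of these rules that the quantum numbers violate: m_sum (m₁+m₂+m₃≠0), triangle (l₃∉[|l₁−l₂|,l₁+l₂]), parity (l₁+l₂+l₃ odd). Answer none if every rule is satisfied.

Σmᵢ = 0  ✓
l₃∈[|l₁−l₂|,l₁+l₂]=[1,5], have l₃=3  ✓
Σlᵢ = 8 ⇒ even  ✓

none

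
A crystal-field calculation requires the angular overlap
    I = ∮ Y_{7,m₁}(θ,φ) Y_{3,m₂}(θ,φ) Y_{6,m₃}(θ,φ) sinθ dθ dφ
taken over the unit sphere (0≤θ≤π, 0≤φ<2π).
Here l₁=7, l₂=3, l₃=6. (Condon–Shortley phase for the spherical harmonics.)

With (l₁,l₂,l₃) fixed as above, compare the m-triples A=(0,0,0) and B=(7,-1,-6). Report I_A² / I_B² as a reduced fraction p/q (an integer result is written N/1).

l's match ⇒ only the (l;m) 3-j factors differ between A and B.
A: triangle coeff Δ(7,3,6) = 1/2042040; Σ_t [1,3]: t=1:−1/207360 t=2:+1/57600 t=3:−1/207360 = 1/129600; (3j)²=168/12155 [(7 3 6; 0 0 0)], sign=+1
B: triangle coeff Δ(7,3,6) = 1/2042040; Σ_t [0,0]: t=0:+1/174182400 = 1/174182400; (3j)²=11/340 [(7 3 6; 7 -1 -6)], sign=+1
I_A²/I_B² = (168/12155)/(11/340) = 672/1573

672/1573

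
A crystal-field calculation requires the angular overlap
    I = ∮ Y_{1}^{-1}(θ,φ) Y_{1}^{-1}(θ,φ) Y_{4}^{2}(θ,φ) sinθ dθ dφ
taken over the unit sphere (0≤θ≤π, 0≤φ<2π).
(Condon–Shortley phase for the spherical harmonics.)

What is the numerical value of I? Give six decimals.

l₃=4 ∉ [0,2] — triangle fails ⇒ I = 0

0.000000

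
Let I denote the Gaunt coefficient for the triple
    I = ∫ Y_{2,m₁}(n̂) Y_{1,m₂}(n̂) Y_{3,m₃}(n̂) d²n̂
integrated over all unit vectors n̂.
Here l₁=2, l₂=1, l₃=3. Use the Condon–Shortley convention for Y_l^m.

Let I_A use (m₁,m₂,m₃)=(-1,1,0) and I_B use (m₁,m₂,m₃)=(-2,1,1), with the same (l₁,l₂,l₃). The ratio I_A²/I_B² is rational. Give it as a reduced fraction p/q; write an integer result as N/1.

3/1

l's match ⇒ only the (l;m) 3-j factors differ between A and B.
A: triangle coeff Δ(2,1,3) = 1/105; Σ_t [0,0]: t=0:+1/12 = 1/12; (3j)²=1/35 [(2 1 3; -1 1 0)], sign=-1
B: triangle coeff Δ(2,1,3) = 1/105; Σ_t [0,0]: t=0:+1/48 = 1/48; (3j)²=1/105 [(2 1 3; -2 1 1)], sign=+1
I_A²/I_B² = (1/35)/(1/105) = 3/1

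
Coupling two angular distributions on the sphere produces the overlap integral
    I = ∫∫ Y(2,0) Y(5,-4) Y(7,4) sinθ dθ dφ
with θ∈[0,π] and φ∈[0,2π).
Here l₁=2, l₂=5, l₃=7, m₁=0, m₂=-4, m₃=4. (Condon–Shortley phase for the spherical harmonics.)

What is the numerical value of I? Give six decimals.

Rules hold: Σm=0, L=14 even, 3≤7≤7.
N = 5·11·15 = 825
Δ = 0!·4!·10!/15! = 1/15015
Racah Σ t=0..0: t=0:+1/57600 = 1/57600
⇒ 3j(2 5 7; 0 0 0)² = 21/715, sgn -1
Racah Σ t=0..0: t=0:+1/1451520 = 1/1451520
⇒ 3j(2 5 7; 0 -4 4)² = 1/91, sgn -1
4πI² = N·(3j₀)²·(3jₘ)² = 45/169
I = +1·√(0.266272/4π) = 0.14556534

0.145565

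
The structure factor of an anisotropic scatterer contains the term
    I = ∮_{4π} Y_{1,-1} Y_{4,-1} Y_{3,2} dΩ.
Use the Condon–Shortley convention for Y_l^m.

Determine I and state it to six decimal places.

m-sum 0 ✓  L=8 even ✓  3≤3≤5 ✓
Π(2lᵢ+1) = 3×9×7 = 189
triangle coeff Δ(1,4,3) = 1/252
Σ_t [1,1]: t=1:−1/36 = -1/36
(3j)²=4/63 [(1 4 3; 0 0 0)], sign=+1
Σ_t [2,2]: t=2:+1/240 = 1/240
(3j)²=1/84 [(1 4 3; -1 -1 2)], sign=-1
⇒ 4πI² = 1/7
I = (-1)√(1/7/(4π)) = -0.10662181

-0.106622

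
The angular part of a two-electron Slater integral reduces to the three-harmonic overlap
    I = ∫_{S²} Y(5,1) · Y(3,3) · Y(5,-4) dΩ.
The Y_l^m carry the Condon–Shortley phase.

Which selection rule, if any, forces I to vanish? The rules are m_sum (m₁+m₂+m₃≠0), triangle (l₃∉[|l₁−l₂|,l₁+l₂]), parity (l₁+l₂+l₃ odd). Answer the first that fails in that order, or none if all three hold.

parity

Σmᵢ = 0  ✓
l₃∈[|l₁−l₂|,l₁+l₂]=[2,8], have l₃=5  ✓
Σlᵢ = 13 ⇒ odd  ✗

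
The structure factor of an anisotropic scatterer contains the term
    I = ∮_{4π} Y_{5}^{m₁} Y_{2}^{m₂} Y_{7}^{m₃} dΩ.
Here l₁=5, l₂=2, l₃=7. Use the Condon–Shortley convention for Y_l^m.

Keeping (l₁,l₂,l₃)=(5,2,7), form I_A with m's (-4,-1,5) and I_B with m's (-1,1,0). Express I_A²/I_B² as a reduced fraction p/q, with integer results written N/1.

88/49

l's match ⇒ only the (l;m) 3-j factors differ between A and B.
A: triangle coeff Δ(5,2,7) = 1/15015; Σ_t [0,0]: t=0:+1/2177280 = 1/2177280; (3j)²=8/273 [(5 2 7; -4 -1 5)], sign=+1
B: triangle coeff Δ(5,2,7) = 1/15015; Σ_t [0,0]: t=0:+1/103680 = 1/103680; (3j)²=7/429 [(5 2 7; -1 1 0)], sign=-1
I_A²/I_B² = (8/273)/(7/429) = 88/49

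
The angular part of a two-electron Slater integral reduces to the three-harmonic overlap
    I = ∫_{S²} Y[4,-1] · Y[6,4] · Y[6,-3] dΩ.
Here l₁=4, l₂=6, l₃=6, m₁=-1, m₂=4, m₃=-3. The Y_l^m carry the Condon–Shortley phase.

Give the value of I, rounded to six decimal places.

m-sum 0 ✓  L=16 even ✓  2≤6≤10 ✓
Π(2lᵢ+1) = 9×13×13 = 1521
triangle coeff Δ(4,6,6) = 1/15315300
Σ_t [0,4]: t=0:+1/829440 t=1:−1/25920 t=2:+1/9216 t=3:−1/25920 t=4:+1/829440 = 7/207360
(3j)²=28/2431 [(4 6 6; 0 0 0)], sign=+1
Σ_t [2,4]: t=2:+1/967680 t=3:−1/120960 t=4:+1/207360 = -1/414720
(3j)²=21/4862 [(4 6 6; -1 4 -3)], sign=+1
⇒ 4πI² = 2646/34969
I = (+1)√(2646/34969/(4π)) = 0.07759762

0.077598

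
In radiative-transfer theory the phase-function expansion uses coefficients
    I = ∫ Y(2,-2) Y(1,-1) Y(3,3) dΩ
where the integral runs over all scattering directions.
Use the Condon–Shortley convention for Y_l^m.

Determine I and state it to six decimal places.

-0.319865

m-sum 0 ✓  L=6 even ✓  1≤3≤3 ✓
Π(2lᵢ+1) = 5×3×7 = 105
triangle coeff Δ(2,1,3) = 1/105
Σ_t [0,0]: t=0:+1/4 = 1/4
(3j)²=3/35 [(2 1 3; 0 0 0)], sign=-1
Σ_t [0,0]: t=0:+1/48 = 1/48
(3j)²=1/7 [(2 1 3; -2 -1 3)], sign=+1
⇒ 4πI² = 9/7
I = (-1)√(9/7/(4π)) = -0.31986543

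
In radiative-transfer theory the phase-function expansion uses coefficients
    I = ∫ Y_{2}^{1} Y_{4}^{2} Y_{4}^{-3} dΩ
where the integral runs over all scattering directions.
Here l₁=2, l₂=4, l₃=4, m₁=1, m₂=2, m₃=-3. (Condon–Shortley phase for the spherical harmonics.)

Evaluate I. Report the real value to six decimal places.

-0.187702

Rules hold: Σm=0, L=10 even, 2≤4≤6.
N = 5·9·9 = 405
Δ = 2!·2!·6!/11! = 1/13860
Racah Σ t=0..2: t=0:+1/192 t=1:−1/36 t=2:+1/192 = -5/288
⇒ 3j(2 4 4; 0 0 0)² = 20/693, sgn -1
Racah Σ t=0..1: t=0:+1/1440 t=1:−1/240 = -1/288
⇒ 3j(2 4 4; 1 2 -3)² = 5/132, sgn +1
4πI² = N·(3j₀)²·(3jₘ)² = 375/847
I = -1·√(0.442739/4π) = -0.18770204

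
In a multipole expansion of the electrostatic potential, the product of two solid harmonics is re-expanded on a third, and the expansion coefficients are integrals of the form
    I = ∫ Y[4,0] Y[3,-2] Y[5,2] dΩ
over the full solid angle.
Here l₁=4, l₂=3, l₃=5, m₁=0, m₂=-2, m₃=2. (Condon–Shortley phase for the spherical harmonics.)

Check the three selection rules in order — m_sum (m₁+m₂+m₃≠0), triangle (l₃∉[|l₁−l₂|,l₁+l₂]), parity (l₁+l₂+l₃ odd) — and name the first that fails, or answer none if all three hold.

m₁+m₂+m₃ = 0 − 2 + 2 = 0  ✓
triangle: |4−3|=1 ≤ l₃=5 ≤ 4+3=7  ✓
parity: l₁+l₂+l₃ = 12 is even  ✓

none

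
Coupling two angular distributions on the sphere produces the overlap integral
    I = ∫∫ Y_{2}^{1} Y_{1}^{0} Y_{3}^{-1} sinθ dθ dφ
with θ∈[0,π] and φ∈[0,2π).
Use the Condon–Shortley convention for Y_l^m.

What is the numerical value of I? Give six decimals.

-0.233597

m-sum 0 ✓  L=6 even ✓  1≤3≤3 ✓
Π(2lᵢ+1) = 5×3×7 = 105
triangle coeff Δ(2,1,3) = 1/105
Σ_t [0,0]: t=0:+1/4 = 1/4
(3j)²=3/35 [(2 1 3; 0 0 0)], sign=-1
Σ_t [0,0]: t=0:+1/6 = 1/6
(3j)²=8/105 [(2 1 3; 1 0 -1)], sign=+1
⇒ 4πI² = 24/35
I = (-1)√(24/35/(4π)) = -0.23359668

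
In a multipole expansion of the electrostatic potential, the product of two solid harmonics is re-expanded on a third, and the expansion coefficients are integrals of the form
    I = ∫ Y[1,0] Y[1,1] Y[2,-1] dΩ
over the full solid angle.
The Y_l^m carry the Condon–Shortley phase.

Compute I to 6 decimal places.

m-sum 0 ✓  L=4 even ✓  0≤2≤2 ✓
Π(2lᵢ+1) = 3×3×5 = 45
triangle coeff Δ(1,1,2) = 1/30
Σ_t [0,0]: t=0:+1/1 = 1/1
(3j)²=2/15 [(1 1 2; 0 0 0)], sign=+1
Σ_t [0,0]: t=0:+1/2 = 1/2
(3j)²=1/10 [(1 1 2; 0 1 -1)], sign=-1
⇒ 4πI² = 3/5
I = (-1)√(3/5/(4π)) = -0.21850969

-0.218510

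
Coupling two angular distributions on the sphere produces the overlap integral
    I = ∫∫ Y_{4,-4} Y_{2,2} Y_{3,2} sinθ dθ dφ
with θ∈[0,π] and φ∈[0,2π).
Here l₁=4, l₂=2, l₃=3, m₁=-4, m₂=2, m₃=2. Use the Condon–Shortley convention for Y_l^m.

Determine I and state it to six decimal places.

0.000000

Σlᵢ=9 odd — θ-integrand is odd under cosθ→−cosθ; I=0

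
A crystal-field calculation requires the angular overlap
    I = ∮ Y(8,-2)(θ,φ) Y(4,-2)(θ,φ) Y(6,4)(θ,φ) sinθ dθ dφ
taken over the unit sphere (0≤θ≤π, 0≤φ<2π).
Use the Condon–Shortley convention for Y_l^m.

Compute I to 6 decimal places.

m-sum 0 ✓  L=18 even ✓  4≤6≤12 ✓
Π(2lᵢ+1) = 17×9×13 = 1989
triangle coeff Δ(8,4,6) = 1/23279256
Σ_t [2,4]: t=2:+1/1658880 t=3:−1/518400 t=4:+1/1658880 = -1/1382400
(3j)²=504/46189 [(8 4 6; 0 0 0)], sign=-1
Σ_t [0,2]: t=0:+1/5225472000 t=1:−1/43545600 t=2:+1/7741440 = 139/1306368000
(3j)²=38642/2909907 [(8 4 6; -2 -2 4)], sign=+1
⇒ 4πI² = 2782224/9653501
I = (-1)√(2782224/9653501/(4π)) = -0.15144282

-0.151443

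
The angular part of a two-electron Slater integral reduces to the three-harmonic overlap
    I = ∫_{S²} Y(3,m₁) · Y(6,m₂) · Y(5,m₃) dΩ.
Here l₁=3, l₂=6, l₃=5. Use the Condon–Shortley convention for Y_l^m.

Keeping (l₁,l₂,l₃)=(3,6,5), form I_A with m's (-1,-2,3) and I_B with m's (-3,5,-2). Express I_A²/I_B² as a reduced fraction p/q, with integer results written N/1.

l's match ⇒ only the (l;m) 3-j factors differ between A and B.
A: triangle coeff Δ(3,6,5) = 1/675675; Σ_t [2,4]: t=2:+1/11520 t=3:−1/30240 t=4:+1/1935360 = 1/18432; (3j)²=7/429 [(3 6 5; -1 -2 3)], sign=+1
B: triangle coeff Δ(3,6,5) = 1/675675; Σ_t [4,4]: t=4:+1/241920 = 1/241920; (3j)²=2/91 [(3 6 5; -3 5 -2)], sign=-1
I_A²/I_B² = (7/429)/(2/91) = 49/66

49/66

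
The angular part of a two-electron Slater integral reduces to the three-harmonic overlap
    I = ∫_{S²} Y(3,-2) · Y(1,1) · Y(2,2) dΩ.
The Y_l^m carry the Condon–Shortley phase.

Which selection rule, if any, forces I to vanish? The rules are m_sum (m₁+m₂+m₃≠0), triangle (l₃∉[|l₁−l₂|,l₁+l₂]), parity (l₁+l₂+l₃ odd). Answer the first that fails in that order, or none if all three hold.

m_sum

azimuthal sum: -2 + 1 + 2 = 1  ✗
2 ≤ 2 ≤ 4 (triangle on l)
L = 3 + 1 + 2 = 6 (even)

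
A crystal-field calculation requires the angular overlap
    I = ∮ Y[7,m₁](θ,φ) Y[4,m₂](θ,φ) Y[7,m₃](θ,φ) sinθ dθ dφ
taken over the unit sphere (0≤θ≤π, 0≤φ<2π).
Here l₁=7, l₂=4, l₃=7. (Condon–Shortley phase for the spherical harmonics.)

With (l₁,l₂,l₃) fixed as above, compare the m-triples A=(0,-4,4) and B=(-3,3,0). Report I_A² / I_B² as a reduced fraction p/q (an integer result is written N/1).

l's match ⇒ only the (l;m) 3-j factors differ between A and B.
A: triangle coeff Δ(7,4,7) = 1/58198140; Σ_t [0,0]: t=0:+1/17418240 = 1/17418240; (3j)²=175/12597 [(7 4 7; 0 -4 4)], sign=-1
B: triangle coeff Δ(7,4,7) = 1/58198140; Σ_t [3,4]: t=3:−1/4354560 t=4:+1/2488320 = 1/5806080; (3j)²=525/92378 [(7 4 7; -3 3 0)], sign=-1
I_A²/I_B² = (175/12597)/(525/92378) = 22/9

22/9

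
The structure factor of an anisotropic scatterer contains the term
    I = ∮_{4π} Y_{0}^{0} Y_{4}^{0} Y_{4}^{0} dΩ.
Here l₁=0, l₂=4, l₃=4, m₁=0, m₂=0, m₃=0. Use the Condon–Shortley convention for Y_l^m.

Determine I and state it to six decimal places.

Rules hold: Σm=0, L=8 even, 4≤4≤4.
N = 1·9·9 = 81
Δ = 0!·0!·8!/9! = 1/9
Racah Σ t=0..0: t=0:+1/576 = 1/576
⇒ 3j(0 4 4; 0 0 0)² = 1/9, sgn +1
(m-triple is (0,0,0) — same symbol as above.)
4πI² = N·(3j₀)²·(3jₘ)² = 1/1
I = +1·√(1/4π) = 0.28209479

0.282095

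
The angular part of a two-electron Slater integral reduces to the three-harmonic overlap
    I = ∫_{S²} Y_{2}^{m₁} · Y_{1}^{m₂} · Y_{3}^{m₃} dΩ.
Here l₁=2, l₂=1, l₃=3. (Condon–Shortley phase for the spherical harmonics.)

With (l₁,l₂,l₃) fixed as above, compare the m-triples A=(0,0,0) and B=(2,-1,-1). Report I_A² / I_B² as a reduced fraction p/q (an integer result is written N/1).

9/1

Same 2,1,3: normalisation and zero-m 3j drop out of the ratio.
A: Δ: 0! 4! 2! / 7! → 1/105; sum: t=0:+1/4 = 1/4; 3j²(2 1 3; 0 0 0) = Δ·Π!·Σ² = 3/35  (sign -1)
B: Δ: 0! 4! 2! / 7! → 1/105; sum: t=0:+1/48 = 1/48; 3j²(2 1 3; 2 -1 -1) = Δ·Π!·Σ² = 1/105  (sign +1)
I_A²/I_B² = (3/35)/(1/105) = 9/1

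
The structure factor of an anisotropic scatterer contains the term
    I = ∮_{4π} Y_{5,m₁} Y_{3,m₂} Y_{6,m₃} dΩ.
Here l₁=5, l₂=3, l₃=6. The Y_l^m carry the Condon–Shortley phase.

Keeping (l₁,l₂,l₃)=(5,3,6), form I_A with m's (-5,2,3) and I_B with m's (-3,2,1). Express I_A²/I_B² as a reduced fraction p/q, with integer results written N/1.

l's match ⇒ only the (l;m) 3-j factors differ between A and B.
A: triangle coeff Δ(5,3,6) = 1/675675; Σ_t [2,2]: t=2:+1/483840 = 1/483840; (3j)²=6/1001 [(5 3 6; -5 2 3)], sign=-1
B: triangle coeff Δ(5,3,6) = 1/675675; Σ_t [1,2]: t=1:−1/120960 t=2:+1/17280 = 1/20160; (3j)²=64/3003 [(5 3 6; -3 2 1)], sign=-1
I_A²/I_B² = (6/1001)/(64/3003) = 9/32

9/32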